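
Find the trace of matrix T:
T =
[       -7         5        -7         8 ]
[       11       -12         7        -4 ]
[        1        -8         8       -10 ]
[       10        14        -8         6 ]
tr(T) = -7 - 12 + 8 + 6 = -5

The trace of a square matrix is the sum of its diagonal entries.
Diagonal entries of T: T[0][0] = -7, T[1][1] = -12, T[2][2] = 8, T[3][3] = 6.
tr(T) = -7 - 12 + 8 + 6 = -5.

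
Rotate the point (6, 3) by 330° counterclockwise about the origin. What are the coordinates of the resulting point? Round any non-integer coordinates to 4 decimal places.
(6.6962, -0.4019)

Rotation matrix R(θ) = [[cos θ, -sin θ], [sin θ, cos θ]]; for θ = 330°:
R = [[√3/2, 1/2], [-1/2, √3/2]]
Result: R × [6, 3]ᵀ = [√3/2·6 + (1/2)·3, -1/2·6 + (√3/2)·3]ᵀ = (6.6962, -0.4019)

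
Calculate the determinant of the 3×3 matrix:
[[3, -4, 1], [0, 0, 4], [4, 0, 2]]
-64

Expansion along first row:
det = 3·det([[0,4],[0,2]]) - -4·det([[0,4],[4,2]]) + 1·det([[0,0],[4,0]])
    = 3·(0·2 - 4·0) - -4·(0·2 - 4·4) + 1·(0·0 - 0·4)
    = 3·0 - -4·-16 + 1·0
    = 0 + -64 + 0 = -64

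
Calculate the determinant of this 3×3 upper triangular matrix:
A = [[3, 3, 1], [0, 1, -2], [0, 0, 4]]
12

The determinant of a triangular matrix is the product of its diagonal entries (the off-diagonal entries above the diagonal do not affect it).
det(A) = (3) * (1) * (4) = 12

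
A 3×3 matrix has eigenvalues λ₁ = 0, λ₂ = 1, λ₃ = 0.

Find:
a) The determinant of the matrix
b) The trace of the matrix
det = 0, trace = 1

Two standard eigenvalue identities:
- det(A) equals the product of the eigenvalues (counted with multiplicity).
- trace(A) equals the sum of the eigenvalues.
det(A) = (0)*(1)*(0) = 0.
trace(A) = 0 + 1 + 0 = 1.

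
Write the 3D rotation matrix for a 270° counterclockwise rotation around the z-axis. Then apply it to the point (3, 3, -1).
R = [[0, 1, 0], [-1, 0, 0], [0, 0, 1]]; R·(3, 3, -1) = (3, -3, -1)

Rotation matrix for 270° around z-axis:
cos(270°) = 0, sin(270°) = -1
R = [[0, 1, 0], [-1, 0, 0], [0, 0, 1]]
Apply to (3, 3, -1): R·[3, 3, -1]ᵀ = (3, -3, -1)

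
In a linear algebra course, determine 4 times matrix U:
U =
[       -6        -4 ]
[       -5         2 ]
4U =
[      -24       -16 ]
[      -20         8 ]

Scalar multiplication is elementwise: (4U)[i][j] = 4 * U[i][j].
  (4U)[0][0] = 4 * (-6) = -24
  (4U)[0][1] = 4 * (-4) = -16
  (4U)[1][0] = 4 * (-5) = -20
  (4U)[1][1] = 4 * (2) = 8
4U =
[      -24       -16 ]
[      -20         8 ]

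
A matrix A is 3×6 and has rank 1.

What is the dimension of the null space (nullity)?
5

The rank-nullity theorem for an m×n matrix states:
rank(A) + nullity(A) = n (the number of columns).
Here n = 6 and rank(A) = 1, so nullity(A) = 6 - 1 = 5.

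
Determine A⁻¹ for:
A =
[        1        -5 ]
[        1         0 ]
det(A) = 5
A⁻¹ =
[        0         1 ]
[     -1/5       1/5 ]

For a 2×2 matrix A = [[a, b], [c, d]] with det(A) ≠ 0, A⁻¹ = (1/det(A)) * [[d, -b], [-c, a]].
det(A) = (1)*(0) - (-5)*(1) = 0 + 5 = 5.
A⁻¹ = (1/5) * [[0, 5], [-1, 1]].
Dividing each entry by 5 and reducing:
A⁻¹ =
[        0         1 ]
[     -1/5       1/5 ]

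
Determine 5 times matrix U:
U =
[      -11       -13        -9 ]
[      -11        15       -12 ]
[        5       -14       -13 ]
5U =
[      -55       -65       -45 ]
[      -55        75       -60 ]
[       25       -70       -65 ]

Scalar multiplication is elementwise: (5U)[i][j] = 5 * U[i][j].
  (5U)[0][0] = 5 * (-11) = -55
  (5U)[0][1] = 5 * (-13) = -65
  (5U)[0][2] = 5 * (-9) = -45
  (5U)[1][0] = 5 * (-11) = -55
  (5U)[1][1] = 5 * (15) = 75
  (5U)[1][2] = 5 * (-12) = -60
  (5U)[2][0] = 5 * (5) = 25
  (5U)[2][1] = 5 * (-14) = -70
  (5U)[2][2] = 5 * (-13) = -65
5U =
[      -55       -65       -45 ]
[      -55        75       -60 ]
[       25       -70       -65 ]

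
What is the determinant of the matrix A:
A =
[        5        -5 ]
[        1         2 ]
det(A) = 15

For a 2×2 matrix [[a, b], [c, d]], det = a*d - b*c.
det(A) = (5)*(2) - (-5)*(1) = 10 + 5 = 15.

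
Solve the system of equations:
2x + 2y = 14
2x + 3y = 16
x = 5, y = 2

Use elimination (row reduction):
Equation 1: 2x + 2y = 14.
Equation 2: 2x + 3y = 16.
Multiply Eq1 by 2 and Eq2 by 2: 4x + 4y = 28;  4x + 6y = 32.
Subtract: (2)y = 4, so y = 2.
Back-substitute into Eq1: 2x + 2*(2) = 14, so x = 5.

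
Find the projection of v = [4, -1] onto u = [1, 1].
[3/2, 3/2]

The projection of v onto u is proj_u(v) = ((v·u) / (u·u)) · u.
v·u = (4)*(1) + (-1)*(1) = 3.
u·u = (1)*(1) + (1)*(1) = 2.
coefficient = 3 / 2 = 3/2.
proj_u(v) = 3/2 · [1, 1] = [3/2, 3/2].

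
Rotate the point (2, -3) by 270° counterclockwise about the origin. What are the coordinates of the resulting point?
(-3, -2)

Rotation matrix R(θ) = [[cos θ, -sin θ], [sin θ, cos θ]]; for θ = 270°:
R = [[0, 1], [-1, 0]]
Result: R × [2, -3]ᵀ = [0·2 + (1)·-3, -1·2 + (0)·-3]ᵀ = (-3, -2)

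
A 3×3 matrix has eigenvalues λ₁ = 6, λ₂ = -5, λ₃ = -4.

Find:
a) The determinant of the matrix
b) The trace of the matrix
det = 120, trace = -3

Two standard eigenvalue identities:
- det(A) equals the product of the eigenvalues (counted with multiplicity).
- trace(A) equals the sum of the eigenvalues.
det(A) = (6)*(-5)*(-4) = 120.
trace(A) = 6 - 5 - 4 = -3.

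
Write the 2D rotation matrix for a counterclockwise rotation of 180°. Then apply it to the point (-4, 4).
R = [[-1, 0], [0, -1]]; R·(-4, 4) = (4, -4)

Rotation matrix formula: R(θ) = [[cos θ, -sin θ], [sin θ, cos θ]]
For θ = 180°:
cos(180°) = -1
sin(180°) = 0
R = [[-1, 0], [0, -1]]
Apply to (-4, 4): [-1·-4 + (0)·4, 0·-4 + -1·4] = (4, -4)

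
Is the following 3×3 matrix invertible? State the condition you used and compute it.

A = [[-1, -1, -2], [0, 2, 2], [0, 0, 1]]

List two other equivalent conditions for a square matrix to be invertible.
Yes, invertible; det(A) = -2 ≠ 0. Equivalent conditions: rank(A) = 3; Ax = 0 has only the trivial solution; 0 is not an eigenvalue; the columns of A are linearly independent.

To check invertibility, compute det(A).
The given matrix is triangular, so det(A) equals the product of its diagonal entries = -2 ≠ 0.
Since det(A) ≠ 0, A is invertible.
Equivalent conditions for a square matrix A to be invertible:
- rank(A) = 3 (full rank).
- The homogeneous system Ax = 0 has only the trivial solution x = 0.
- 0 is not an eigenvalue of A.
- The columns (equivalently rows) of A are linearly independent.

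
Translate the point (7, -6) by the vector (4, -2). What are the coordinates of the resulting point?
(11, -8)

Translation by (4, -2):
x' = 7 + 4 = 11
y' = -6 + -2 = -8
Homogeneous matrix: [[1, 0, 4], [0, 1, -2], [0, 0, 1]]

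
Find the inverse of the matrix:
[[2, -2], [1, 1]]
[[1/4, 1/2], [-1/4, 1/2]]

For [[a,b],[c,d]], inverse = (1/det)·[[d,-b],[-c,a]]
det = 2·1 - -2·1 = 4
Inverse = (1/4)·[[1, 2], [-1, 2]]
        = [[1/4, 1/2], [-1/4, 1/2]]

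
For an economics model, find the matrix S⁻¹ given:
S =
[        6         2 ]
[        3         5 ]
det(S) = 24
S⁻¹ =
[     5/24     -1/12 ]
[     -1/8       1/4 ]

For a 2×2 matrix S = [[a, b], [c, d]] with det(S) ≠ 0, S⁻¹ = (1/det(S)) * [[d, -b], [-c, a]].
det(S) = (6)*(5) - (2)*(3) = 30 - 6 = 24.
S⁻¹ = (1/24) * [[5, -2], [-3, 6]].
Dividing each entry by 24 and reducing:
S⁻¹ =
[     5/24     -1/12 ]
[     -1/8       1/4 ]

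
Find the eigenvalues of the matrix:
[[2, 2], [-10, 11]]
λ = 6 and λ = 7

Characteristic equation: det(A - λI) = 0
λ² - (trace)λ + (det) = 0
λ² - (13)λ + (42) = 0
λ² - 13λ + 42 = 0
Solving: λ = 6, 7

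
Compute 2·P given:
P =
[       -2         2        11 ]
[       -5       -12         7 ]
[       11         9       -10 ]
2P =
[       -4         4        22 ]
[      -10       -24        14 ]
[       22        18       -20 ]

Scalar multiplication is elementwise: (2P)[i][j] = 2 * P[i][j].
  (2P)[0][0] = 2 * (-2) = -4
  (2P)[0][1] = 2 * (2) = 4
  (2P)[0][2] = 2 * (11) = 22
  (2P)[1][0] = 2 * (-5) = -10
  (2P)[1][1] = 2 * (-12) = -24
  (2P)[1][2] = 2 * (7) = 14
  (2P)[2][0] = 2 * (11) = 22
  (2P)[2][1] = 2 * (9) = 18
  (2P)[2][2] = 2 * (-10) = -20
2P =
[       -4         4        22 ]
[      -10       -24        14 ]
[       22        18       -20 ]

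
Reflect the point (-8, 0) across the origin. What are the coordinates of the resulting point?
(8, 0)

Reflection across origin: (-8, 0) → (8, 0)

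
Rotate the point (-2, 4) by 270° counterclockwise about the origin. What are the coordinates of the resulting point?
(4, 2)

Rotation matrix R(θ) = [[cos θ, -sin θ], [sin θ, cos θ]]; for θ = 270°:
R = [[0, 1], [-1, 0]]
Result: R × [-2, 4]ᵀ = [0·-2 + (1)·4, -1·-2 + (0)·4]ᵀ = (4, 2)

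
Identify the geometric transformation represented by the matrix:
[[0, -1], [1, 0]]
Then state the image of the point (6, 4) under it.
rotation by 90° counterclockwise; image of (6, 4) is (-4, 6)

This matches the form [[cos θ, -sin θ], [sin θ, cos θ]] of a rotation matrix; reading off cos θ and sin θ gives the angle.
The matrix [[0, -1], [1, 0]] represents: rotation by 90° counterclockwise.
Applying it to (6, 4): [0·6 + -1·4, 1·6 + 0·4] = (-4, 6).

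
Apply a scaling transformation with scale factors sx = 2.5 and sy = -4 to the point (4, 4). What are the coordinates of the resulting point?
(10.0, -16)

Scaling matrix:
[[2.50, 0], [0, -4]]
Result: (4 × 2.5, 4 × -4) = (10.0, -16)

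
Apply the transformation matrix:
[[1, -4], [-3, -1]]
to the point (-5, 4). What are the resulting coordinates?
(-21, 11)

Matrix multiplication:
[[1, -4], [-3, -1]] × [-5, 4]ᵀ
= [1×-5 + -4×4, -3×-5 + -1×4]ᵀ
= [-21.0000, 11.0000]ᵀ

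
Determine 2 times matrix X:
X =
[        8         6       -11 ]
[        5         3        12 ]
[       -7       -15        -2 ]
2X =
[       16        12       -22 ]
[       10         6        24 ]
[      -14       -30        -4 ]

Scalar multiplication is elementwise: (2X)[i][j] = 2 * X[i][j].
  (2X)[0][0] = 2 * (8) = 16
  (2X)[0][1] = 2 * (6) = 12
  (2X)[0][2] = 2 * (-11) = -22
  (2X)[1][0] = 2 * (5) = 10
  (2X)[1][1] = 2 * (3) = 6
  (2X)[1][2] = 2 * (12) = 24
  (2X)[2][0] = 2 * (-7) = -14
  (2X)[2][1] = 2 * (-15) = -30
  (2X)[2][2] = 2 * (-2) = -4
2X =
[       16        12       -22 ]
[       10         6        24 ]
[      -14       -30        -4 ]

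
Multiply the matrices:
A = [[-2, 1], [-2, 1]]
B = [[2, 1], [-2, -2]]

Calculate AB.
[[-6, -4], [-6, -4]]

Each entry (i,j) of AB = sum over k of A[i][k]*B[k][j].
(AB)[0][0] = (-2)*(2) + (1)*(-2) = -6
(AB)[0][1] = (-2)*(1) + (1)*(-2) = -4
(AB)[1][0] = (-2)*(2) + (1)*(-2) = -6
(AB)[1][1] = (-2)*(1) + (1)*(-2) = -4
AB = [[-6, -4], [-6, -4]]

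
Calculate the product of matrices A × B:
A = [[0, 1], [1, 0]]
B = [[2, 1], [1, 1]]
[[1, 1], [2, 1]]

Matrix multiplication:
C[0][0] = 0×2 + 1×1 = 1
C[0][1] = 0×1 + 1×1 = 1
C[1][0] = 1×2 + 0×1 = 2
C[1][1] = 1×1 + 0×1 = 1
Result: [[1, 1], [2, 1]]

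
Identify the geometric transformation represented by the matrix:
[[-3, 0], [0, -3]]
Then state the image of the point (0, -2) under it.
uniform scaling by factor -3; image of (0, -2) is (0, 6)

This is a diagonal matrix with equal entries -3, so it scales both axes by the same factor -3.
The matrix [[-3, 0], [0, -3]] represents: uniform scaling by factor -3.
Applying it to (0, -2): [-3·0 + 0·-2, 0·0 + -3·-2] = (0, 6).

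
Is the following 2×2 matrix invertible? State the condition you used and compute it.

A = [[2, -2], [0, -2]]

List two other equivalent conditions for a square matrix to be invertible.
Yes, invertible; det(A) = -4 ≠ 0. Equivalent conditions: rank(A) = 2; Ax = 0 has only the trivial solution; 0 is not an eigenvalue; the columns of A are linearly independent.

To check invertibility, compute det(A).
The given matrix is triangular, so det(A) equals the product of its diagonal entries = -4 ≠ 0.
Since det(A) ≠ 0, A is invertible.
Equivalent conditions for a square matrix A to be invertible:
- rank(A) = 2 (full rank).
- The homogeneous system Ax = 0 has only the trivial solution x = 0.
- 0 is not an eigenvalue of A.
- The columns (equivalently rows) of A are linearly independent.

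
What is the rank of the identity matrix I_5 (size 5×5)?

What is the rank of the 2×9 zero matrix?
rank(I_5) = 5, rank(0) = 0

The identity I_5 has 5 columns that are the standard basis vectors e_1, …, e_5. These are linearly independent, so all 5 columns are pivots and rank(I_5) = 5.
The 2×9 zero matrix has every entry zero, so every row is the zero row and there are no pivots; rank(0) = 0.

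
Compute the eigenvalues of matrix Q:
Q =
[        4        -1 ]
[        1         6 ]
λ = 5, 5

Solve det(Q - λI) = 0. For a 2×2 matrix the characteristic equation is λ² - (trace)λ + det = 0.
trace(Q) = a + d = 4 + 6 = 10.
det(Q) = a*d - b*c = (4)*(6) - (-1)*(1) = 24 + 1 = 25.
Characteristic equation: λ² - (10)λ + (25) = 0.
Discriminant = (10)² - 4*(25) = 100 - 100 = 0.
λ = (10 ± √0) / 2 = (10 ± 0) / 2 = 5, 5.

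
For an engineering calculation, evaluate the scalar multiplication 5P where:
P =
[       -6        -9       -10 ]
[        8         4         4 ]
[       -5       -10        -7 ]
5P =
[      -30       -45       -50 ]
[       40        20        20 ]
[      -25       -50       -35 ]

Scalar multiplication is elementwise: (5P)[i][j] = 5 * P[i][j].
  (5P)[0][0] = 5 * (-6) = -30
  (5P)[0][1] = 5 * (-9) = -45
  (5P)[0][2] = 5 * (-10) = -50
  (5P)[1][0] = 5 * (8) = 40
  (5P)[1][1] = 5 * (4) = 20
  (5P)[1][2] = 5 * (4) = 20
  (5P)[2][0] = 5 * (-5) = -25
  (5P)[2][1] = 5 * (-10) = -50
  (5P)[2][2] = 5 * (-7) = -35
5P =
[      -30       -45       -50 ]
[       40        20        20 ]
[      -25       -50       -35 ]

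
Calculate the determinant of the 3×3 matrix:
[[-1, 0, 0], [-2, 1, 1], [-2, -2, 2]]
-4

Expansion along first row:
det = -1·det([[1,1],[-2,2]]) - 0·det([[-2,1],[-2,2]]) + 0·det([[-2,1],[-2,-2]])
    = -1·(1·2 - 1·-2) - 0·(-2·2 - 1·-2) + 0·(-2·-2 - 1·-2)
    = -1·4 - 0·-2 + 0·6
    = -4 + 0 + 0 = -4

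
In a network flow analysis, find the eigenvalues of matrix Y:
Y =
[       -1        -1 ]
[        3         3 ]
λ = 0, 2

Solve det(Y - λI) = 0. For a 2×2 matrix the characteristic equation is λ² - (trace)λ + det = 0.
trace(Y) = a + d = -1 + 3 = 2.
det(Y) = a*d - b*c = (-1)*(3) - (-1)*(3) = -3 + 3 = 0.
Characteristic equation: λ² - (2)λ + (0) = 0.
Discriminant = (2)² - 4*(0) = 4 - 0 = 4.
λ = (2 ± √4) / 2 = (2 ± 2) / 2 = 0, 2.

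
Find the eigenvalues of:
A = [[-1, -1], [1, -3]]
λ = -2, -2

Solve det(A - λI) = 0. For a 2×2 matrix this is λ² - (trace)λ + det = 0.
trace(A) = -1 - 3 = -4.
det(A) = (-1)*(-3) - (-1)*(1) = 3 + 1 = 4.
Characteristic equation: λ² - (-4)λ + (4) = 0.
Discriminant: (-4)² - 4*(4) = 16 - 16 = 0.
Roots: λ = (-4 ± √0) / 2 = -2, -2.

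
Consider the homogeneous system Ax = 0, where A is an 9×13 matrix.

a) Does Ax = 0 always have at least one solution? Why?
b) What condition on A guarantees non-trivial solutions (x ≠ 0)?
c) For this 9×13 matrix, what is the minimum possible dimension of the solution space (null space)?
a) Yes, x = 0 is always a solution. b) When A has linearly dependent columns (rank < n). c) Minimum nullity = 4.

a) x = 0 satisfies A·0 = 0, so the zero vector is always a solution.
b) Non-trivial solutions exist iff the columns of A are linearly dependent, equivalently rank(A) < n (the number of columns).
c) By rank-nullity, rank(A) + nullity(A) = n = 13. Since A has only 9 rows, rank(A) ≤ 9, so nullity(A) ≥ 13 - 9 = 4.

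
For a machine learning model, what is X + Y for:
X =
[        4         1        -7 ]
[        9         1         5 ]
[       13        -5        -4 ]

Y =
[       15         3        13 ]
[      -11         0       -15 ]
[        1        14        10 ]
X + Y =
[       19         4         6 ]
[       -2         1       -10 ]
[       14         9         6 ]

Matrix addition is elementwise: (X+Y)[i][j] = X[i][j] + Y[i][j].
  (X+Y)[0][0] = (4) + (15) = 19
  (X+Y)[0][1] = (1) + (3) = 4
  (X+Y)[0][2] = (-7) + (13) = 6
  (X+Y)[1][0] = (9) + (-11) = -2
  (X+Y)[1][1] = (1) + (0) = 1
  (X+Y)[1][2] = (5) + (-15) = -10
  (X+Y)[2][0] = (13) + (1) = 14
  (X+Y)[2][1] = (-5) + (14) = 9
  (X+Y)[2][2] = (-4) + (10) = 6
X + Y =
[       19         4         6 ]
[       -2         1       -10 ]
[       14         9         6 ]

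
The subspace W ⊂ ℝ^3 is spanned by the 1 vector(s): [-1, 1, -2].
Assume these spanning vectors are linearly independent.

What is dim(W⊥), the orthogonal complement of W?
dim(W⊥) = 2

For any subspace W of ℝ^n, dim(W) + dim(W⊥) = n (the whole-space dimension).
Here the given 1 vectors are linearly independent, so dim(W) = 1.
Thus dim(W⊥) = n - dim(W) = 3 - 1 = 2.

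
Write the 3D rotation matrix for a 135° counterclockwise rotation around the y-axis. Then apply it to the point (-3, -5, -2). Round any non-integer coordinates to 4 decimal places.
R = [[-√2/2, 0, √2/2], [0, 1, 0], [-√2/2, 0, -√2/2]]; R·(-3, -5, -2) = (0.7071, -5.0000, 3.5355)

Rotation matrix for 135° around y-axis:
cos(135°) = -√2/2, sin(135°) = √2/2
R = [[-√2/2, 0, √2/2], [0, 1, 0], [-√2/2, 0, -√2/2]]
Apply to (-3, -5, -2): R·[-3, -5, -2]ᵀ = (0.7071, -5.0000, 3.5355)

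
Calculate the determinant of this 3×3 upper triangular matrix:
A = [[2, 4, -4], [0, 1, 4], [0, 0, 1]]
2

The determinant of a triangular matrix is the product of its diagonal entries (the off-diagonal entries above the diagonal do not affect it).
det(A) = (2) * (1) * (1) = 2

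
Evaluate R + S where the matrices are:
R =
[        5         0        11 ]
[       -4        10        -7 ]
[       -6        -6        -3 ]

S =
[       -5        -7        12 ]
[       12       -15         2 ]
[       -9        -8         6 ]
R + S =
[        0        -7        23 ]
[        8        -5        -5 ]
[      -15       -14         3 ]

Matrix addition is elementwise: (R+S)[i][j] = R[i][j] + S[i][j].
  (R+S)[0][0] = (5) + (-5) = 0
  (R+S)[0][1] = (0) + (-7) = -7
  (R+S)[0][2] = (11) + (12) = 23
  (R+S)[1][0] = (-4) + (12) = 8
  (R+S)[1][1] = (10) + (-15) = -5
  (R+S)[1][2] = (-7) + (2) = -5
  (R+S)[2][0] = (-6) + (-9) = -15
  (R+S)[2][1] = (-6) + (-8) = -14
  (R+S)[2][2] = (-3) + (6) = 3
R + S =
[        0        -7        23 ]
[        8        -5        -5 ]
[      -15       -14         3 ]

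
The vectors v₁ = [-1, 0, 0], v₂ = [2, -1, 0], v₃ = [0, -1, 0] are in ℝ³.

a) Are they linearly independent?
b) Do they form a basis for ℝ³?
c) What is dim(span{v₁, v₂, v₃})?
Not independent, not a basis, dim(span) = 2

Check whether v₃ can be written as a linear combination of v₁ and v₂.
v₃ = (2)·v₁ + (1)·v₂ = [0, -1, 0], so the three vectors are linearly dependent.
Thus they do not form a basis for ℝ³, and dim(span{v₁, v₂, v₃}) = 2 (spanned by v₁ and v₂).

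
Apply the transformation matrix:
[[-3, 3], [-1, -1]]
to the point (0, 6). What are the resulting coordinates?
(18, -6)

Matrix multiplication:
[[-3, 3], [-1, -1]] × [0, 6]ᵀ
= [-3×0 + 3×6, -1×0 + -1×6]ᵀ
= [18.0000, -6.0000]ᵀ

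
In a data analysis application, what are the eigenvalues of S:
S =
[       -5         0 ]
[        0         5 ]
λ = -5, 5

Solve det(S - λI) = 0. For a 2×2 matrix the characteristic equation is λ² - (trace)λ + det = 0.
trace(S) = a + d = -5 + 5 = 0.
det(S) = a*d - b*c = (-5)*(5) - (0)*(0) = -25 - 0 = -25.
Characteristic equation: λ² - (0)λ + (-25) = 0.
Discriminant = (0)² - 4*(-25) = 0 + 100 = 100.
λ = (0 ± √100) / 2 = (0 ± 10) / 2 = -5, 5.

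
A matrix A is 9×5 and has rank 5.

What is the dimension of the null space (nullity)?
0

The rank-nullity theorem for an m×n matrix states:
rank(A) + nullity(A) = n (the number of columns).
Here n = 5 and rank(A) = 5, so nullity(A) = 5 - 5 = 0.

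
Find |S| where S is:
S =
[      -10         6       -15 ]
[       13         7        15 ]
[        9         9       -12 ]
det(S) = 3126

Expand along row 0 (cofactor expansion): det(S) = a*(e*i - f*h) - b*(d*i - f*g) + c*(d*h - e*g), where the 3×3 is [[a, b, c], [d, e, f], [g, h, i]].
Minor M_00 = (7)*(-12) - (15)*(9) = -84 - 135 = -219.
Minor M_01 = (13)*(-12) - (15)*(9) = -156 - 135 = -291.
Minor M_02 = (13)*(9) - (7)*(9) = 117 - 63 = 54.
det(S) = (-10)*(-219) - (6)*(-291) + (-15)*(54) = 2190 + 1746 - 810 = 3126.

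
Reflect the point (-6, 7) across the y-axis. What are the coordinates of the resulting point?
(6, 7)

Reflection across y-axis: (-6, 7) → (6, 7)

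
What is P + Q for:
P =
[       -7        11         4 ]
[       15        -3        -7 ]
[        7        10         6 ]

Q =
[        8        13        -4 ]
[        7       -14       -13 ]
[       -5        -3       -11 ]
P + Q =
[        1        24         0 ]
[       22       -17       -20 ]
[        2         7        -5 ]

Matrix addition is elementwise: (P+Q)[i][j] = P[i][j] + Q[i][j].
  (P+Q)[0][0] = (-7) + (8) = 1
  (P+Q)[0][1] = (11) + (13) = 24
  (P+Q)[0][2] = (4) + (-4) = 0
  (P+Q)[1][0] = (15) + (7) = 22
  (P+Q)[1][1] = (-3) + (-14) = -17
  (P+Q)[1][2] = (-7) + (-13) = -20
  (P+Q)[2][0] = (7) + (-5) = 2
  (P+Q)[2][1] = (10) + (-3) = 7
  (P+Q)[2][2] = (6) + (-11) = -5
P + Q =
[        1        24         0 ]
[       22       -17       -20 ]
[        2         7        -5 ]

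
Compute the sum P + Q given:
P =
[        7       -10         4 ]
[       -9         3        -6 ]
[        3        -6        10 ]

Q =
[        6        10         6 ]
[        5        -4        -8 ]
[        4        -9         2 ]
P + Q =
[       13         0        10 ]
[       -4        -1       -14 ]
[        7       -15        12 ]

Matrix addition is elementwise: (P+Q)[i][j] = P[i][j] + Q[i][j].
  (P+Q)[0][0] = (7) + (6) = 13
  (P+Q)[0][1] = (-10) + (10) = 0
  (P+Q)[0][2] = (4) + (6) = 10
  (P+Q)[1][0] = (-9) + (5) = -4
  (P+Q)[1][1] = (3) + (-4) = -1
  (P+Q)[1][2] = (-6) + (-8) = -14
  (P+Q)[2][0] = (3) + (4) = 7
  (P+Q)[2][1] = (-6) + (-9) = -15
  (P+Q)[2][2] = (10) + (2) = 12
P + Q =
[       13         0        10 ]
[       -4        -1       -14 ]
[        7       -15        12 ]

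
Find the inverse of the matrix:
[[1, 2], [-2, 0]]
[[0, -1/2], [1/2, 1/4]]

For [[a,b],[c,d]], inverse = (1/det)·[[d,-b],[-c,a]]
det = 1·0 - 2·-2 = 4
Inverse = (1/4)·[[0, -2], [2, 1]]
        = [[0, -1/2], [1/2, 1/4]]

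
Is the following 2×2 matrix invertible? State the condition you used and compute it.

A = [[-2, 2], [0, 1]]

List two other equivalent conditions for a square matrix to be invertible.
Yes, invertible; det(A) = -2 ≠ 0. Equivalent conditions: rank(A) = 2; Ax = 0 has only the trivial solution; 0 is not an eigenvalue; the columns of A are linearly independent.

To check invertibility, compute det(A).
The given matrix is triangular, so det(A) equals the product of its diagonal entries = -2 ≠ 0.
Since det(A) ≠ 0, A is invertible.
Equivalent conditions for a square matrix A to be invertible:
- rank(A) = 2 (full rank).
- The homogeneous system Ax = 0 has only the trivial solution x = 0.
- 0 is not an eigenvalue of A.
- The columns (equivalently rows) of A are linearly independent.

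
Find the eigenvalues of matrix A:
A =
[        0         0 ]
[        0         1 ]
λ = 0, 1

Solve det(A - λI) = 0. For a 2×2 matrix the characteristic equation is λ² - (trace)λ + det = 0.
trace(A) = a + d = 0 + 1 = 1.
det(A) = a*d - b*c = (0)*(1) - (0)*(0) = 0 - 0 = 0.
Characteristic equation: λ² - (1)λ + (0) = 0.
Discriminant = (1)² - 4*(0) = 1 - 0 = 1.
λ = (1 ± √1) / 2 = (1 ± 1) / 2 = 0, 1.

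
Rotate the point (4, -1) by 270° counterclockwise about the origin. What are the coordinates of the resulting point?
(-1, -4)

Rotation matrix R(θ) = [[cos θ, -sin θ], [sin θ, cos θ]]; for θ = 270°:
R = [[0, 1], [-1, 0]]
Result: R × [4, -1]ᵀ = [0·4 + (1)·-1, -1·4 + (0)·-1]ᵀ = (-1, -4)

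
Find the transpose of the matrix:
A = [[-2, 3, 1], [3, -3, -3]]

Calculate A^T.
[[-2, 3], [3, -3], [1, -3]]

The transpose sends entry (i,j) to (j,i); rows become columns.
Row 0 of A: [-2, 3, 1] -> column 0 of A^T.
Row 1 of A: [3, -3, -3] -> column 1 of A^T.
A^T = [[-2, 3], [3, -3], [1, -3]]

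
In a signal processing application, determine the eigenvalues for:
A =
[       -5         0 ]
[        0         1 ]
λ = -5, 1

Solve det(A - λI) = 0. For a 2×2 matrix the characteristic equation is λ² - (trace)λ + det = 0.
trace(A) = a + d = -5 + 1 = -4.
det(A) = a*d - b*c = (-5)*(1) - (0)*(0) = -5 - 0 = -5.
Characteristic equation: λ² - (-4)λ + (-5) = 0.
Discriminant = (-4)² - 4*(-5) = 16 + 20 = 36.
λ = (-4 ± √36) / 2 = (-4 ± 6) / 2 = -5, 1.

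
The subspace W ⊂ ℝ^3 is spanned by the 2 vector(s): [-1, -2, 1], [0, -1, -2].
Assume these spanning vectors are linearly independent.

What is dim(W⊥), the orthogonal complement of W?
dim(W⊥) = 1

For any subspace W of ℝ^n, dim(W) + dim(W⊥) = n (the whole-space dimension).
Here the given 2 vectors are linearly independent, so dim(W) = 2.
Thus dim(W⊥) = n - dim(W) = 3 - 2 = 1.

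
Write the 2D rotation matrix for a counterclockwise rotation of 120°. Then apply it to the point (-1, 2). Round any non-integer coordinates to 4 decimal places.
R = [[-1/2, -√3/2], [√3/2, -1/2]]; R·(-1, 2) = (-1.2321, -1.8660)

Rotation matrix formula: R(θ) = [[cos θ, -sin θ], [sin θ, cos θ]]
For θ = 120°:
cos(120°) = -1/2
sin(120°) = √3/2
R = [[-1/2, -√3/2], [√3/2, -1/2]]
Apply to (-1, 2): [-1/2·-1 + (-√3/2)·2, √3/2·-1 + -1/2·2] = (-1.2321, -1.8660)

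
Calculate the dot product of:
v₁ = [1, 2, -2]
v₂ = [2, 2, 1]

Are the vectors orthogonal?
4, No

The dot product is the sum of products of corresponding components.
v₁·v₂ = (1)*(2) + (2)*(2) + (-2)*(1) = 2 + 4 - 2 = 4.
Two vectors are orthogonal iff their dot product is 0; here the dot product is 4, so the vectors are not orthogonal.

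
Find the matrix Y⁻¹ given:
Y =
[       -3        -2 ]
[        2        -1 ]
det(Y) = 7
Y⁻¹ =
[     -1/7       2/7 ]
[     -2/7      -3/7 ]

For a 2×2 matrix Y = [[a, b], [c, d]] with det(Y) ≠ 0, Y⁻¹ = (1/det(Y)) * [[d, -b], [-c, a]].
det(Y) = (-3)*(-1) - (-2)*(2) = 3 + 4 = 7.
Y⁻¹ = (1/7) * [[-1, 2], [-2, -3]].
Dividing each entry by 7 and reducing:
Y⁻¹ =
[     -1/7       2/7 ]
[     -2/7      -3/7 ]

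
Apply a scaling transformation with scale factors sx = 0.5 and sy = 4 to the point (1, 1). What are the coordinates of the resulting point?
(0.5, 4)

Scaling matrix:
[[0.50, 0], [0, 4]]
Result: (1 × 0.5, 1 × 4) = (0.5, 4)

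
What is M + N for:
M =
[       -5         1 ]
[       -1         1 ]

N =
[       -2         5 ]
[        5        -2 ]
M + N =
[       -7         6 ]
[        4        -1 ]

Matrix addition is elementwise: (M+N)[i][j] = M[i][j] + N[i][j].
  (M+N)[0][0] = (-5) + (-2) = -7
  (M+N)[0][1] = (1) + (5) = 6
  (M+N)[1][0] = (-1) + (5) = 4
  (M+N)[1][1] = (1) + (-2) = -1
M + N =
[       -7         6 ]
[        4        -1 ]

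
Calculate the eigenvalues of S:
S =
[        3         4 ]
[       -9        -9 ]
λ = -3, -3

Solve det(S - λI) = 0. For a 2×2 matrix the characteristic equation is λ² - (trace)λ + det = 0.
trace(S) = a + d = 3 - 9 = -6.
det(S) = a*d - b*c = (3)*(-9) - (4)*(-9) = -27 + 36 = 9.
Characteristic equation: λ² - (-6)λ + (9) = 0.
Discriminant = (-6)² - 4*(9) = 36 - 36 = 0.
λ = (-6 ± √0) / 2 = (-6 ± 0) / 2 = -3, -3.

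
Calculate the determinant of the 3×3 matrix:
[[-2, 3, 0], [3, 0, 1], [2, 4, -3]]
41

Expansion along first row:
det = -2·det([[0,1],[4,-3]]) - 3·det([[3,1],[2,-3]]) + 0·det([[3,0],[2,4]])
    = -2·(0·-3 - 1·4) - 3·(3·-3 - 1·2) + 0·(3·4 - 0·2)
    = -2·-4 - 3·-11 + 0·12
    = 8 + 33 + 0 = 41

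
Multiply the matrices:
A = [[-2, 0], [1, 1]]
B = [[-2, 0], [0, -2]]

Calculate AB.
[[4, 0], [-2, -2]]

Each entry (i,j) of AB = sum over k of A[i][k]*B[k][j].
(AB)[0][0] = (-2)*(-2) + (0)*(0) = 4
(AB)[0][1] = (-2)*(0) + (0)*(-2) = 0
(AB)[1][0] = (1)*(-2) + (1)*(0) = -2
(AB)[1][1] = (1)*(0) + (1)*(-2) = -2
AB = [[4, 0], [-2, -2]]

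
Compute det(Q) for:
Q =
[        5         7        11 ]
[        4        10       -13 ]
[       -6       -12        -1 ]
det(Q) = -124

Expand along row 0 (cofactor expansion): det(Q) = a*(e*i - f*h) - b*(d*i - f*g) + c*(d*h - e*g), where the 3×3 is [[a, b, c], [d, e, f], [g, h, i]].
Minor M_00 = (10)*(-1) - (-13)*(-12) = -10 - 156 = -166.
Minor M_01 = (4)*(-1) - (-13)*(-6) = -4 - 78 = -82.
Minor M_02 = (4)*(-12) - (10)*(-6) = -48 + 60 = 12.
det(Q) = (5)*(-166) - (7)*(-82) + (11)*(12) = -830 + 574 + 132 = -124.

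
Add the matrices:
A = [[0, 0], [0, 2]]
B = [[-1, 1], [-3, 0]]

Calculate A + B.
[[-1, 1], [-3, 2]]

Add corresponding elements:
(0)+(-1)=-1
(0)+(1)=1
(0)+(-3)=-3
(2)+(0)=2
A + B = [[-1, 1], [-3, 2]]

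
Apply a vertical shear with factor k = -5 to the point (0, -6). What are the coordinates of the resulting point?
(0, -6)

Shear matrix for vertical shear with factor k = -5:
[[1, 0], [-5, 1]]
Result: (0, -6) → (0, -6)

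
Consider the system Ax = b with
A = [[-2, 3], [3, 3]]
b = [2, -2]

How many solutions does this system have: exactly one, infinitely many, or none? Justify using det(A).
Exactly one solution

Compute det(A) = (-2)*(3) - (3)*(3) = -15.
Because det(A) ≠ 0, A is invertible and Ax = b has a unique solution for every b (here x = A⁻¹ b).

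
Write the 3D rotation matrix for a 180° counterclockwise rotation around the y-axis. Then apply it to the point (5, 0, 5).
R = [[-1, 0, 0], [0, 1, 0], [0, 0, -1]]; R·(5, 0, 5) = (-5, 0, -5)

Rotation matrix for 180° around y-axis:
cos(180°) = -1, sin(180°) = 0
R = [[-1, 0, 0], [0, 1, 0], [0, 0, -1]]
Apply to (5, 0, 5): R·[5, 0, 5]ᵀ = (-5, 0, -5)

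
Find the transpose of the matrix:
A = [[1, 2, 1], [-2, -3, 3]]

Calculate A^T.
[[1, -2], [2, -3], [1, 3]]

The transpose sends entry (i,j) to (j,i); rows become columns.
Row 0 of A: [1, 2, 1] -> column 0 of A^T.
Row 1 of A: [-2, -3, 3] -> column 1 of A^T.
A^T = [[1, -2], [2, -3], [1, 3]]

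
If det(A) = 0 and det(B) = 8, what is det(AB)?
0

Use the multiplicative property of determinants: det(AB) = det(A)*det(B).
det(AB) = (0)*(8) = 0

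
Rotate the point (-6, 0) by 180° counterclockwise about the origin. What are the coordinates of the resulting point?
(6, 0)

Rotation matrix R(θ) = [[cos θ, -sin θ], [sin θ, cos θ]]; for θ = 180°:
R = [[-1, 0], [0, -1]]
Result: R × [-6, 0]ᵀ = [-1·-6 + (0)·0, 0·-6 + (-1)·0]ᵀ = (6, 0)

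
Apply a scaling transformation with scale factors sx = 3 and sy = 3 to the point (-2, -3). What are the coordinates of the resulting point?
(-6, -9)

Scaling matrix:
[[3, 0], [0, 3]]
Result: (-2 × 3, -3 × 3) = (-6, -9)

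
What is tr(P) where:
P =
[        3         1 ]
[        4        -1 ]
tr(P) = 3 - 1 = 2

The trace of a square matrix is the sum of its diagonal entries.
Diagonal entries of P: P[0][0] = 3, P[1][1] = -1.
tr(P) = 3 - 1 = 2.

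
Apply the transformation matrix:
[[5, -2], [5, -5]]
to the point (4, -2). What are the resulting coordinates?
(24, 30)

Matrix multiplication:
[[5, -2], [5, -5]] × [4, -2]ᵀ
= [5×4 + -2×-2, 5×4 + -5×-2]ᵀ
= [24.0000, 30.0000]ᵀ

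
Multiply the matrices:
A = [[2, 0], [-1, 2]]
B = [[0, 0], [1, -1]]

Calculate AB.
[[0, 0], [2, -2]]

Each entry (i,j) of AB = sum over k of A[i][k]*B[k][j].
(AB)[0][0] = (2)*(0) + (0)*(1) = 0
(AB)[0][1] = (2)*(0) + (0)*(-1) = 0
(AB)[1][0] = (-1)*(0) + (2)*(1) = 2
(AB)[1][1] = (-1)*(0) + (2)*(-1) = -2
AB = [[0, 0], [2, -2]]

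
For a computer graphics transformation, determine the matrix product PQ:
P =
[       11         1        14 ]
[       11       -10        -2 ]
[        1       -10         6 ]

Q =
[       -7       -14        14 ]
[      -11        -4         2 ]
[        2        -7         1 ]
PQ =
[      -60      -256       170 ]
[       29      -100       132 ]
[      115       -16         0 ]

Matrix multiplication: (PQ)[i][j] = sum over k of P[i][k] * Q[k][j].
  (PQ)[0][0] = (11)*(-7) + (1)*(-11) + (14)*(2) = -60
  (PQ)[0][1] = (11)*(-14) + (1)*(-4) + (14)*(-7) = -256
  (PQ)[0][2] = (11)*(14) + (1)*(2) + (14)*(1) = 170
  (PQ)[1][0] = (11)*(-7) + (-10)*(-11) + (-2)*(2) = 29
  (PQ)[1][1] = (11)*(-14) + (-10)*(-4) + (-2)*(-7) = -100
  (PQ)[1][2] = (11)*(14) + (-10)*(2) + (-2)*(1) = 132
  (PQ)[2][0] = (1)*(-7) + (-10)*(-11) + (6)*(2) = 115
  (PQ)[2][1] = (1)*(-14) + (-10)*(-4) + (6)*(-7) = -16
  (PQ)[2][2] = (1)*(14) + (-10)*(2) + (6)*(1) = 0
PQ =
[      -60      -256       170 ]
[       29      -100       132 ]
[      115       -16         0 ]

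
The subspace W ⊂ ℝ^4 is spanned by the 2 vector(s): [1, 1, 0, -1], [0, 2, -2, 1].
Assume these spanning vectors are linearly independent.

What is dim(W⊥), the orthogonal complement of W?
dim(W⊥) = 2

For any subspace W of ℝ^n, dim(W) + dim(W⊥) = n (the whole-space dimension).
Here the given 2 vectors are linearly independent, so dim(W) = 2.
Thus dim(W⊥) = n - dim(W) = 4 - 2 = 2.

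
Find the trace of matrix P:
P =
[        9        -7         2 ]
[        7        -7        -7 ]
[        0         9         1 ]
tr(P) = 9 - 7 + 1 = 3

The trace of a square matrix is the sum of its diagonal entries.
Diagonal entries of P: P[0][0] = 9, P[1][1] = -7, P[2][2] = 1.
tr(P) = 9 - 7 + 1 = 3.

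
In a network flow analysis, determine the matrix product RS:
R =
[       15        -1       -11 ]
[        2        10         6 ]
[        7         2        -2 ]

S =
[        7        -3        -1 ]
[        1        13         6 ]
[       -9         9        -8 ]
RS =
[      203      -157        67 ]
[      -30       178        10 ]
[       69       -13        21 ]

Matrix multiplication: (RS)[i][j] = sum over k of R[i][k] * S[k][j].
  (RS)[0][0] = (15)*(7) + (-1)*(1) + (-11)*(-9) = 203
  (RS)[0][1] = (15)*(-3) + (-1)*(13) + (-11)*(9) = -157
  (RS)[0][2] = (15)*(-1) + (-1)*(6) + (-11)*(-8) = 67
  (RS)[1][0] = (2)*(7) + (10)*(1) + (6)*(-9) = -30
  (RS)[1][1] = (2)*(-3) + (10)*(13) + (6)*(9) = 178
  (RS)[1][2] = (2)*(-1) + (10)*(6) + (6)*(-8) = 10
  (RS)[2][0] = (7)*(7) + (2)*(1) + (-2)*(-9) = 69
  (RS)[2][1] = (7)*(-3) + (2)*(13) + (-2)*(9) = -13
  (RS)[2][2] = (7)*(-1) + (2)*(6) + (-2)*(-8) = 21
RS =
[      203      -157        67 ]
[      -30       178        10 ]
[       69       -13        21 ]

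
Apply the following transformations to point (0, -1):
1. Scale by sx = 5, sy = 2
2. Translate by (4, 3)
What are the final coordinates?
(4, 1)

Step 1: Scale (0, -1) by (sx, sy) = (5, 2) → (0, -2)
Step 2: Translate by (4, 3) → (4, 1)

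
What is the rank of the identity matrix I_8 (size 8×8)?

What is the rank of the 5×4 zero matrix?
rank(I_8) = 8, rank(0) = 0

The identity I_8 has 8 columns that are the standard basis vectors e_1, …, e_8. These are linearly independent, so all 8 columns are pivots and rank(I_8) = 8.
The 5×4 zero matrix has every entry zero, so every row is the zero row and there are no pivots; rank(0) = 0.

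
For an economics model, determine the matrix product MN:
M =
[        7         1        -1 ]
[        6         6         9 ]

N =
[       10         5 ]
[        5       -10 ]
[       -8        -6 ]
MN =
[       83        31 ]
[       18       -84 ]

Matrix multiplication: (MN)[i][j] = sum over k of M[i][k] * N[k][j].
  (MN)[0][0] = (7)*(10) + (1)*(5) + (-1)*(-8) = 83
  (MN)[0][1] = (7)*(5) + (1)*(-10) + (-1)*(-6) = 31
  (MN)[1][0] = (6)*(10) + (6)*(5) + (9)*(-8) = 18
  (MN)[1][1] = (6)*(5) + (6)*(-10) + (9)*(-6) = -84
MN =
[       83        31 ]
[       18       -84 ]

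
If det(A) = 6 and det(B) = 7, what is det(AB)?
42

Use the multiplicative property of determinants: det(AB) = det(A)*det(B).
det(AB) = (6)*(7) = 42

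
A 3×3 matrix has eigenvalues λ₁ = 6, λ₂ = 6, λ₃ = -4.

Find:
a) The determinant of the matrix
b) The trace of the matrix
det = -144, trace = 8

Two standard eigenvalue identities:
- det(A) equals the product of the eigenvalues (counted with multiplicity).
- trace(A) equals the sum of the eigenvalues.
det(A) = (6)*(6)*(-4) = -144.
trace(A) = 6 + 6 - 4 = 8.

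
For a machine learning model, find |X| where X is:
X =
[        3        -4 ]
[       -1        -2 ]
det(X) = -10

For a 2×2 matrix [[a, b], [c, d]], det = a*d - b*c.
det(X) = (3)*(-2) - (-4)*(-1) = -6 - 4 = -10.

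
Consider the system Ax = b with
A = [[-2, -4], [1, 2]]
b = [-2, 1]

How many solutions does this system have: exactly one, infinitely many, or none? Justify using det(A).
Infinitely many solutions

det(A) = (-2)*(2) - (-4)*(1) = 0, so A is singular (column 2 is 2 times column 1).
b = [-2, 1] = 1 * column 1 of A, so b lies in the column space of A.
A singular matrix whose right-hand side is in its column space gives a 1-parameter family of solutions — infinitely many.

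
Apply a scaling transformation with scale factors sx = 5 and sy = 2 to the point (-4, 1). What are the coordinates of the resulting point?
(-20, 2)

Scaling matrix:
[[5, 0], [0, 2]]
Result: (-4 × 5, 1 × 2) = (-20, 2)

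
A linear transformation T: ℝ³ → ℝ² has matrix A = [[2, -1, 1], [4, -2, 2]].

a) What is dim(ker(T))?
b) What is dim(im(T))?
dim(ker) = 2, dim(im) = 1

Observe that row 2 = 2 × row 1 (so the rows are linearly dependent).
Thus rank(A) = 1 (only one linearly independent row).
dim(im(T)) = rank(A) = 1.
By the rank-nullity theorem applied to T: ℝ³ → ℝ², rank(A) + nullity(A) = 3 (the domain dimension), so dim(ker(T)) = 3 - 1 = 2.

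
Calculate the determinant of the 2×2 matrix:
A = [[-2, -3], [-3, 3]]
-15

For A = [[a, b], [c, d]], det(A) = a*d - b*c.
det(A) = (-2)*(3) - (-3)*(-3) = -6 - 9 = -15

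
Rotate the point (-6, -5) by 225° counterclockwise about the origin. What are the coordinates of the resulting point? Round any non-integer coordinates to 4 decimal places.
(0.7071, 7.7782)

Rotation matrix R(θ) = [[cos θ, -sin θ], [sin θ, cos θ]]; for θ = 225°:
R = [[-√2/2, √2/2], [-√2/2, -√2/2]]
Result: R × [-6, -5]ᵀ = [-√2/2·-6 + (√2/2)·-5, -√2/2·-6 + (-√2/2)·-5]ᵀ = (0.7071, 7.7782)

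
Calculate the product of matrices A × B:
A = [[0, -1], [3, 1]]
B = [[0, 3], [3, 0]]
[[-3, 0], [3, 9]]

Matrix multiplication:
C[0][0] = 0×0 + -1×3 = -3
C[0][1] = 0×3 + -1×0 = 0
C[1][0] = 3×0 + 1×3 = 3
C[1][1] = 3×3 + 1×0 = 9
Result: [[-3, 0], [3, 9]]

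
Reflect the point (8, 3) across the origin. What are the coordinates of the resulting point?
(-8, -3)

Reflection across origin: (8, 3) → (-8, -3)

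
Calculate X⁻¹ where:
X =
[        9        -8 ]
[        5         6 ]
det(X) = 94
X⁻¹ =
[     3/47      4/47 ]
[    -5/94      9/94 ]

For a 2×2 matrix X = [[a, b], [c, d]] with det(X) ≠ 0, X⁻¹ = (1/det(X)) * [[d, -b], [-c, a]].
det(X) = (9)*(6) - (-8)*(5) = 54 + 40 = 94.
X⁻¹ = (1/94) * [[6, 8], [-5, 9]].
Dividing each entry by 94 and reducing:
X⁻¹ =
[     3/47      4/47 ]
[    -5/94      9/94 ]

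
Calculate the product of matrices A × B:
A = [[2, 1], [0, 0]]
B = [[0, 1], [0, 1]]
[[0, 3], [0, 0]]

Matrix multiplication:
C[0][0] = 2×0 + 1×0 = 0
C[0][1] = 2×1 + 1×1 = 3
C[1][0] = 0×0 + 0×0 = 0
C[1][1] = 0×1 + 0×1 = 0
Result: [[0, 3], [0, 0]]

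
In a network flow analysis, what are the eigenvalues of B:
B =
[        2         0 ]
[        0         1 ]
λ = 1, 2

Solve det(B - λI) = 0. For a 2×2 matrix the characteristic equation is λ² - (trace)λ + det = 0.
trace(B) = a + d = 2 + 1 = 3.
det(B) = a*d - b*c = (2)*(1) - (0)*(0) = 2 - 0 = 2.
Characteristic equation: λ² - (3)λ + (2) = 0.
Discriminant = (3)² - 4*(2) = 9 - 8 = 1.
λ = (3 ± √1) / 2 = (3 ± 1) / 2 = 1, 2.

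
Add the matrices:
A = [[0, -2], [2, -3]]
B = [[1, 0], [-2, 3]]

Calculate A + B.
[[1, -2], [0, 0]]

Add corresponding elements:
(0)+(1)=1
(-2)+(0)=-2
(2)+(-2)=0
(-3)+(3)=0
A + B = [[1, -2], [0, 0]]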